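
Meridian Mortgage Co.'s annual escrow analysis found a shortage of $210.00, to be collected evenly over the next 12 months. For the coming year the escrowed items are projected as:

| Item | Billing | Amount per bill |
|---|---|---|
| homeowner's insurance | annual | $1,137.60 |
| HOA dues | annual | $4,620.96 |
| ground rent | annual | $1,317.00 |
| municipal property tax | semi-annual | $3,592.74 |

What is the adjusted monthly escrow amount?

$1,205.92

Homeowner's insurance: $1,137.60 per year
HOA dues: $4,620.96 per year
Ground rent: $1,317.00 per year
Municipal property tax: $3,592.74 × 2 = $7,185.48 per year
Total per year = $14,261.04
Monthly = $14,261.04 ÷ 12 = $1,188.42
Monthly shortage recovery: $210.00 / 12 = $17.50
Adjusted monthly = $1,188.42 + $17.50 = $1,205.92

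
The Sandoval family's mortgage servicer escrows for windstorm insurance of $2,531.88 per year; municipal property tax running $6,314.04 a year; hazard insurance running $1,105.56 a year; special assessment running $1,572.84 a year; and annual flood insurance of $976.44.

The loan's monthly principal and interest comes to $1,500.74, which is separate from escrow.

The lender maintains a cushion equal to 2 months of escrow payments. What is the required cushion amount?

$2,083.46

Windstorm insurance: $2,531.88
Municipal property tax: $6,314.04
Hazard insurance: $1,105.56
Special assessment: $1,572.84
Flood insurance: $976.44
Annual escrow total = $2,531.88 + $6,314.04 + $1,105.56 + $1,572.84 + $976.44 = $12,500.76
Monthly escrow = $12,500.76 / 12 = $1,041.73
Required cushion = 2 × $1,041.73 = $2,083.46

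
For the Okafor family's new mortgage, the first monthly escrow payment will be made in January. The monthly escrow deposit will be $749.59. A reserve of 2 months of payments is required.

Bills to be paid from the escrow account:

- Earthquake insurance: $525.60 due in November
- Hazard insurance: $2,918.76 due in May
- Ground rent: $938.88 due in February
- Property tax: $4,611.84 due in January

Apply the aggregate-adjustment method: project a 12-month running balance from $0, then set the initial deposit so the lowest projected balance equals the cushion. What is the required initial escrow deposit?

Cushion = 2 × $749.59 = $1,499.18
Trial balance (start $0, +$749.59 each month, − disbursements):
  Jan: +$749.59 − $4,611.84 → -$3,862.25
  Feb: +$749.59 − $938.88 → -$4,051.54
  Mar: +$749.59 → -$3,301.95
  Apr: +$749.59 → -$2,552.36
  May: +$749.59 − $2,918.76 → -$4,721.53
  Jun: +$749.59 → -$3,971.94
  Jul: +$749.59 → -$3,222.35
  Aug: +$749.59 → -$2,472.76
  Sep: +$749.59 → -$1,723.17
  Oct: +$749.59 → -$973.58
  Nov: +$749.59 − $525.60 → -$749.59
  Dec: +$749.59 → $0.00
Lowest trial balance = -$4,721.53 (May)
Initial deposit = cushion − low point = $1,499.18 − (-$4,721.53) = $6,220.71

$6,220.71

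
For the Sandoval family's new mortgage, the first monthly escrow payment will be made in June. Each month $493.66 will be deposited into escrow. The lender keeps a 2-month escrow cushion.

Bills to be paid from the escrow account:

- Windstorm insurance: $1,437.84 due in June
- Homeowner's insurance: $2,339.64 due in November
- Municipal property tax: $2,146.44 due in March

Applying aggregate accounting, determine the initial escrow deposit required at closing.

Cushion = 2 × $493.66 = $987.32
Trial balance (start $0, +$493.66 each month, − disbursements):
  Jun: +$493.66 − $1,437.84 → -$944.18
  Jul: +$493.66 → -$450.52
  Aug: +$493.66 → $43.14
  Sep: +$493.66 → $536.80
  Oct: +$493.66 → $1,030.46
  Nov: +$493.66 − $2,339.64 → -$815.52
  Dec: +$493.66 → -$321.86
  Jan: +$493.66 → $171.80
  Feb: +$493.66 → $665.46
  Mar: +$493.66 − $2,146.44 → -$987.32
  Apr: +$493.66 → -$493.66
  May: +$493.66 → $0.00
Lowest trial balance = -$987.32 (Mar)
Initial deposit = cushion − low point = $987.32 − (-$987.32) = $1,974.64

$1,974.64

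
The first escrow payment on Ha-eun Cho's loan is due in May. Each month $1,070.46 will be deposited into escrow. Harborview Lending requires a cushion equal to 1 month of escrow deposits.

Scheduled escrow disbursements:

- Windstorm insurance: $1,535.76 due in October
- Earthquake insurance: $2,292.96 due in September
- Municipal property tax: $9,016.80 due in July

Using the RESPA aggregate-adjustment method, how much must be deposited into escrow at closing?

Cushion = 1 × $1,070.46 = $1,070.46
Trial balance (start $0, +$1,070.46 each month, − disbursements):
  May: +$1,070.46 → $1,070.46
  Jun: +$1,070.46 → $2,140.92
  Jul: +$1,070.46 − $9,016.80 → -$5,805.42
  Aug: +$1,070.46 → -$4,734.96
  Sep: +$1,070.46 − $2,292.96 → -$5,957.46
  Oct: +$1,070.46 − $1,535.76 → -$6,422.76
  Nov: +$1,070.46 → -$5,352.30
  Dec: +$1,070.46 → -$4,281.84
  Jan: +$1,070.46 → -$3,211.38
  Feb: +$1,070.46 → -$2,140.92
  Mar: +$1,070.46 → -$1,070.46
  Apr: +$1,070.46 → $0.00
Lowest trial balance = -$6,422.76 (Oct)
Initial deposit = cushion − low point = $1,070.46 − (-$6,422.76) = $7,493.22

$7,493.22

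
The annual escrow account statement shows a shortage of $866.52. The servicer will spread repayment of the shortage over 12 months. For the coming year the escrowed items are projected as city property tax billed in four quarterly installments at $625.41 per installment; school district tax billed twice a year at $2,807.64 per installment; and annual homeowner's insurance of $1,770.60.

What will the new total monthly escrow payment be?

City property tax: $625.41 × 4 = $2,501.64 per year
School district tax: $2,807.64 × 2 = $5,615.28 per year
Homeowner's insurance: $1,770.60 per year
Annual escrow total = $2,501.64 + $5,615.28 + $1,770.60 = $9,887.52
Per month = $9,887.52 ÷ 12 = $823.96
Shortage spread = $866.52 ÷ 12 = $72.21/mo
Adjusted monthly = $823.96 + $72.21 = $896.17

$896.17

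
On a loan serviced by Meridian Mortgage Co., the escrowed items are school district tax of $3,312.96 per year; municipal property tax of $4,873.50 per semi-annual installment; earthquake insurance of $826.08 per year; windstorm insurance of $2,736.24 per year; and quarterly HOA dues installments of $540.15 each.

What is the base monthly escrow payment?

School district tax = $3,312.96 annually
Municipal property tax = $4,873.50 × 2 = $9,747.00 annually
Earthquake insurance = $826.08 annually
Windstorm insurance = $2,736.24 annually
HOA dues = $540.15 × 4 = $2,160.60 annually
Total per year = $3,312.96 + $9,747.00 + $826.08 + $2,736.24 + $2,160.60 = $18,782.88
Base monthly escrow = $18,782.88 / 12 = $1,565.24

$1,565.24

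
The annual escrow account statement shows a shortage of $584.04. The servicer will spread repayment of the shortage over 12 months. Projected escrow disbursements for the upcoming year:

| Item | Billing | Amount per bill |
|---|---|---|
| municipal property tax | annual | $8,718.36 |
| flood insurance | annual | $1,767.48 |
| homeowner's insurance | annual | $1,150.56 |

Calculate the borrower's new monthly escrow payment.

$1,018.37

Municipal property tax — $8,718.36/yr
Flood insurance — $1,767.48/yr
Homeowner's insurance — $1,150.56/yr
Yearly total = $8,718.36 + $1,767.48 + $1,150.56 = $11,636.40
Monthly escrow = $11,636.40 ÷ 12 = $969.70
Monthly shortage recovery: $584.04 ÷ 12 = $48.67
New monthly escrow = $969.70 + $48.67 = $1,018.37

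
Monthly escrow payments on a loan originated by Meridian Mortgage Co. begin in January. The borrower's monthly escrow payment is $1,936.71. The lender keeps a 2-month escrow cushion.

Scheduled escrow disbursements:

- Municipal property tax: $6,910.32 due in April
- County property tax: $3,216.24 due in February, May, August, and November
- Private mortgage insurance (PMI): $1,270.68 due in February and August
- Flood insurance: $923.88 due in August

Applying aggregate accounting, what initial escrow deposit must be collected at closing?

$8,803.35

Cushion = 2 × $1,936.71 = $3,873.42
Trial balance (start $0, +$1,936.71 each month, − disbursements):
  Jan: +$1,936.71 → $1,936.71
  Feb: +$1,936.71 − $4,486.92 → -$613.50
  Mar: +$1,936.71 → $1,323.21
  Apr: +$1,936.71 − $6,910.32 → -$3,650.40
  May: +$1,936.71 − $3,216.24 → -$4,929.93
  Jun: +$1,936.71 → -$2,993.22
  Jul: +$1,936.71 → -$1,056.51
  Aug: +$1,936.71 − $5,410.80 → -$4,530.60
  Sep: +$1,936.71 → -$2,593.89
  Oct: +$1,936.71 → -$657.18
  Nov: +$1,936.71 − $3,216.24 → -$1,936.71
  Dec: +$1,936.71 → $0.00
Lowest trial balance = -$4,929.93 (May)
Initial deposit = cushion − low point = $3,873.42 − (-$4,929.93) = $8,803.35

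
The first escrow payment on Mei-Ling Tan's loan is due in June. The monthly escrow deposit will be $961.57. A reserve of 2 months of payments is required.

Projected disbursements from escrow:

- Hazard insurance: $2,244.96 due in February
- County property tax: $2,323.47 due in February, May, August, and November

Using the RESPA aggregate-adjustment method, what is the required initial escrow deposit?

Cushion = 2 × $961.57 = $1,923.14
Trial balance (start $0, +$961.57 each month, − disbursements):
  Jun: +$961.57 → $961.57
  Jul: +$961.57 → $1,923.14
  Aug: +$961.57 − $2,323.47 → $561.24
  Sep: +$961.57 → $1,522.81
  Oct: +$961.57 → $2,484.38
  Nov: +$961.57 − $2,323.47 → $1,122.48
  Dec: +$961.57 → $2,084.05
  Jan: +$961.57 → $3,045.62
  Feb: +$961.57 − $4,568.43 → -$561.24
  Mar: +$961.57 → $400.33
  Apr: +$961.57 → $1,361.90
  May: +$961.57 − $2,323.47 → $0.00
Lowest trial balance = -$561.24 (Feb)
Initial deposit = cushion − low point = $1,923.14 − (-$561.24) = $2,484.38

$2,484.38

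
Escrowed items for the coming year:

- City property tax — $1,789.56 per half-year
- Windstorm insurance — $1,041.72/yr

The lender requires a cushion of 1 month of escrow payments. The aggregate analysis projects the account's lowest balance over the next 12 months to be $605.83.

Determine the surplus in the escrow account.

$220.76

City property tax = $1,789.56 × 2 = $3,579.12
Windstorm insurance = $1,041.72
Yearly total = $4,620.84
Base monthly escrow = $4,620.84 / 12 = $385.07
Required reserve = 1 × $385.07 = $385.07
Surplus = $605.83 − $385.07 = $220.76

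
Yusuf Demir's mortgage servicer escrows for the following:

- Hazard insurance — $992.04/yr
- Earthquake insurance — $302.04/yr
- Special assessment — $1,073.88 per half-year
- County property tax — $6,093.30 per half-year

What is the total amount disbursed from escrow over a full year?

Hazard insurance = $992.04/yr
Earthquake insurance = $302.04/yr
Special assessment = $1,073.88 × 2 = $2,147.76/yr
County property tax = $6,093.30 × 2 = $12,186.60/yr
Annual escrow total = $15,628.44

$15,628.44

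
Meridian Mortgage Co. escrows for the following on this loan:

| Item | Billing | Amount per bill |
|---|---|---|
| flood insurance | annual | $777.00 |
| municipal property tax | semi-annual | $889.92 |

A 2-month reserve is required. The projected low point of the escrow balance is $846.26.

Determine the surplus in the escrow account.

Flood insurance — $777.00
Municipal property tax — $889.92 × 2 = $1,779.84
Annual escrow total = $777.00 + $1,779.84 = $2,556.84
Monthly = $2,556.84 ÷ 12 = $213.07
Cushion = 2 × $213.07 = $426.14
Surplus = $846.26 − $426.14 = $420.12

$420.12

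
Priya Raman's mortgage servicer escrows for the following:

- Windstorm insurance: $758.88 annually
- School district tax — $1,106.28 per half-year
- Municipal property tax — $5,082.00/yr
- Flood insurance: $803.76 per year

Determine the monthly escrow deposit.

Windstorm insurance = $758.88 annually
School district tax = $1,106.28 × 2 = $2,212.56 annually
Municipal property tax = $5,082.00 annually
Flood insurance = $803.76 annually
Total per year = $758.88 + $2,212.56 + $5,082.00 + $803.76 = $8,857.20
Monthly escrow = $8,857.20 / 12 = $738.10

$738.10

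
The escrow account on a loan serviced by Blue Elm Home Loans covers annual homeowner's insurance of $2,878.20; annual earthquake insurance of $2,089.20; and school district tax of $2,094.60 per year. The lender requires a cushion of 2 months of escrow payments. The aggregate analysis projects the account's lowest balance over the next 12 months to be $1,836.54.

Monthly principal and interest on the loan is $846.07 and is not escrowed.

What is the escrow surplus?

$659.54

Homeowner's insurance = $2,878.20/yr
Earthquake insurance = $2,089.20/yr
School district tax = $2,094.60/yr
Total annual escrow = $2,878.20 + $2,089.20 + $2,094.60 = $7,062.00
Monthly escrow = $7,062.00 / 12 = $588.50
Required reserve = 2 × $588.50 = $1,177.00
Surplus = $1,836.54 − $1,177.00 = $659.54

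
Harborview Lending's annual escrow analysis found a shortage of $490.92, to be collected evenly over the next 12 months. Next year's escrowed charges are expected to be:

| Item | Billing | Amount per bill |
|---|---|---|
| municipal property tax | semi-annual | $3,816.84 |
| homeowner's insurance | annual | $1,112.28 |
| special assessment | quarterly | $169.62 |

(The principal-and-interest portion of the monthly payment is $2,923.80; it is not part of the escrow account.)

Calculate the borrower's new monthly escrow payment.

Municipal property tax: $3,816.84 × 2 = $7,633.68
Homeowner's insurance: $1,112.28
Special assessment: $169.62 × 4 = $678.48
Combined annual = $7,633.68 + $1,112.28 + $678.48 = $9,424.44
Monthly = $9,424.44 ÷ 12 = $785.37
Monthly shortage recovery: $490.92 ÷ 12 = $40.91
New monthly escrow = $785.37 + $40.91 = $826.28

$826.28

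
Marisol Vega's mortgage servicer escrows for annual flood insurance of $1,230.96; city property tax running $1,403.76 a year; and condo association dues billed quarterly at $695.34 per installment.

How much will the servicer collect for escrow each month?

Flood insurance = $1,230.96
City property tax = $1,403.76
Condo association dues = $695.34 × 4 = $2,781.36
Total annual escrow = $1,230.96 + $1,403.76 + $2,781.36 = $5,416.08
Per month = $5,416.08 / 12 = $451.34

$451.34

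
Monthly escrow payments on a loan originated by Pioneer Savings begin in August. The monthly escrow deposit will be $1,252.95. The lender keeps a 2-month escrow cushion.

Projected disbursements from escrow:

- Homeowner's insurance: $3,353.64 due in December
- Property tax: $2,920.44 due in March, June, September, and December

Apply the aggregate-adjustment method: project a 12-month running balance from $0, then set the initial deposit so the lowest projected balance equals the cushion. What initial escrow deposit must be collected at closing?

Cushion = 2 × $1,252.95 = $2,505.90
Trial balance (start $0, +$1,252.95 each month, − disbursements):
  Aug: +$1,252.95 → $1,252.95
  Sep: +$1,252.95 − $2,920.44 → -$414.54
  Oct: +$1,252.95 → $838.41
  Nov: +$1,252.95 → $2,091.36
  Dec: +$1,252.95 − $6,274.08 → -$2,929.77
  Jan: +$1,252.95 → -$1,676.82
  Feb: +$1,252.95 → -$423.87
  Mar: +$1,252.95 − $2,920.44 → -$2,091.36
  Apr: +$1,252.95 → -$838.41
  May: +$1,252.95 → $414.54
  Jun: +$1,252.95 − $2,920.44 → -$1,252.95
  Jul: +$1,252.95 → $0.00
Lowest trial balance = -$2,929.77 (Dec)
Initial deposit = cushion − low point = $2,505.90 − (-$2,929.77) = $5,435.67

$5,435.67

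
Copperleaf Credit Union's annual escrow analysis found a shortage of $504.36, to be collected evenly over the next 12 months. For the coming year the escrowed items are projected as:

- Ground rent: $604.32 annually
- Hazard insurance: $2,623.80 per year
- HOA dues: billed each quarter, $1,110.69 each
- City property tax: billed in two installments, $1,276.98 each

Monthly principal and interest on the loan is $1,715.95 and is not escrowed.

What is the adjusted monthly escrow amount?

$894.10

Ground rent = $604.32
Hazard insurance = $2,623.80
HOA dues = $1,110.69 × 4 = $4,442.76
City property tax = $1,276.98 × 2 = $2,553.96
Annual escrow total = $604.32 + $2,623.80 + $4,442.76 + $2,553.96 = $10,224.84
Base monthly escrow = $10,224.84 / 12 = $852.07
Shortage spread = $504.36 / 12 = $42.03/mo
New monthly escrow = $852.07 + $42.03 = $894.10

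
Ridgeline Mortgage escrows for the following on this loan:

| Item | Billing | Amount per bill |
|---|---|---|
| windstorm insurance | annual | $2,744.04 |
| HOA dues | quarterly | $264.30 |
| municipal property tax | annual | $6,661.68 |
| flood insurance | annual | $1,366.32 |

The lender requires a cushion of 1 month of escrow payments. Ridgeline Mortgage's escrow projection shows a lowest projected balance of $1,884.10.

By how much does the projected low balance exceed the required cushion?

$898.33

Windstorm insurance = $2,744.04 annually
HOA dues = $264.30 × 4 = $1,057.20 annually
Municipal property tax = $6,661.68 annually
Flood insurance = $1,366.32 annually
Total annual escrow = $11,829.24
Per month = $11,829.24 / 12 = $985.77
Cushion = 1 × $985.77 = $985.77
Excess over cushion: $1,884.10 − $985.77 = $898.33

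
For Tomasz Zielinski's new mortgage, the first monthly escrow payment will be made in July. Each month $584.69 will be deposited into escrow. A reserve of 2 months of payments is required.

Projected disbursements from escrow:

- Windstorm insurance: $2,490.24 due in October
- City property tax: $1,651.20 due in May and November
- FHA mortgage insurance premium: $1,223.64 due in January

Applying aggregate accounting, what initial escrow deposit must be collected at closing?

Cushion = 2 × $584.69 = $1,169.38
Trial balance (start $0, +$584.69 each month, − disbursements):
  Jul: +$584.69 → $584.69
  Aug: +$584.69 → $1,169.38
  Sep: +$584.69 → $1,754.07
  Oct: +$584.69 − $2,490.24 → -$151.48
  Nov: +$584.69 − $1,651.20 → -$1,217.99
  Dec: +$584.69 → -$633.30
  Jan: +$584.69 − $1,223.64 → -$1,272.25
  Feb: +$584.69 → -$687.56
  Mar: +$584.69 → -$102.87
  Apr: +$584.69 → $481.82
  May: +$584.69 − $1,651.20 → -$584.69
  Jun: +$584.69 → $0.00
Lowest trial balance = -$1,272.25 (Jan)
Initial deposit = cushion − low point = $1,169.38 − (-$1,272.25) = $2,441.63

$2,441.63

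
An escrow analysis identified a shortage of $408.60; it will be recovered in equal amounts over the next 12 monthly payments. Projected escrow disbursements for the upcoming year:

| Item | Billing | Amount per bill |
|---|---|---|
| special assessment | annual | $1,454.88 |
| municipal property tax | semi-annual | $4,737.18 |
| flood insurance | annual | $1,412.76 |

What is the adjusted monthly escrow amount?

$1,062.55

Special assessment — $1,454.88/yr
Municipal property tax — $4,737.18 × 2 = $9,474.36/yr
Flood insurance — $1,412.76/yr
Annual escrow total = $1,454.88 + $9,474.36 + $1,412.76 = $12,342.00
Base monthly escrow = $12,342.00 / 12 = $1,028.50
Monthly shortage recovery: $408.60 / 12 = $34.05
New monthly escrow = $1,028.50 + $34.05 = $1,062.55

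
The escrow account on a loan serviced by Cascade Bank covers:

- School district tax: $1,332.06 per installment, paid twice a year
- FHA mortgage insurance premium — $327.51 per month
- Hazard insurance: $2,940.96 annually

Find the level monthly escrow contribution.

School district tax: $1,332.06 × 2 = $2,664.12 per year
FHA mortgage insurance premium: $327.51 × 12 = $3,930.12 per year
Hazard insurance: $2,940.96 per year
Annual escrow total = $2,664.12 + $3,930.12 + $2,940.96 = $9,535.20
Per month = $9,535.20 ÷ 12 = $794.60

$794.60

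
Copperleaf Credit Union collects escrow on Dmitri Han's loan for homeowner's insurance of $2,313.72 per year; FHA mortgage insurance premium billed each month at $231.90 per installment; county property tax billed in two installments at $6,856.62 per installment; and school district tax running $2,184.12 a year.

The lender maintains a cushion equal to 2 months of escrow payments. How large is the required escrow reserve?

$3,498.98

Homeowner's insurance — $2,313.72 annually
FHA mortgage insurance premium — $231.90 × 12 = $2,782.80 annually
County property tax — $6,856.62 × 2 = $13,713.24 annually
School district tax — $2,184.12 annually
Total per year = $20,993.88
Per month = $20,993.88 ÷ 12 = $1,749.49
Reserve = 2 × $1,749.49 = $3,498.98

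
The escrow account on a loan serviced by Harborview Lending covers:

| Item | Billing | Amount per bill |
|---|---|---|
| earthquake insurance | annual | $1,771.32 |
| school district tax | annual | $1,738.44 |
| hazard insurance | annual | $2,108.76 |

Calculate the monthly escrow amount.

$468.21

Earthquake insurance = $1,771.32
School district tax = $1,738.44
Hazard insurance = $2,108.76
Total per year = $5,618.52
Base monthly escrow = $5,618.52 / 12 = $468.21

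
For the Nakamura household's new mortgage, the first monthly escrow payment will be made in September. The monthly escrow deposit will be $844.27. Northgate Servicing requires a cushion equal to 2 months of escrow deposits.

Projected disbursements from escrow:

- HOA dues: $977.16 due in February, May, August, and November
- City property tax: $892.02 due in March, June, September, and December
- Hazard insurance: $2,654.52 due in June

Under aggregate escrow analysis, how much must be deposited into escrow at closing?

$2,399.92

Cushion = 2 × $844.27 = $1,688.54
Trial balance (start $0, +$844.27 each month, − disbursements):
  Sep: +$844.27 − $892.02 → -$47.75
  Oct: +$844.27 → $796.52
  Nov: +$844.27 − $977.16 → $663.63
  Dec: +$844.27 − $892.02 → $615.88
  Jan: +$844.27 → $1,460.15
  Feb: +$844.27 − $977.16 → $1,327.26
  Mar: +$844.27 − $892.02 → $1,279.51
  Apr: +$844.27 → $2,123.78
  May: +$844.27 − $977.16 → $1,990.89
  Jun: +$844.27 − $3,546.54 → -$711.38
  Jul: +$844.27 → $132.89
  Aug: +$844.27 − $977.16 → $0.00
Lowest trial balance = -$711.38 (Jun)
Initial deposit = cushion − low point = $1,688.54 − (-$711.38) = $2,399.92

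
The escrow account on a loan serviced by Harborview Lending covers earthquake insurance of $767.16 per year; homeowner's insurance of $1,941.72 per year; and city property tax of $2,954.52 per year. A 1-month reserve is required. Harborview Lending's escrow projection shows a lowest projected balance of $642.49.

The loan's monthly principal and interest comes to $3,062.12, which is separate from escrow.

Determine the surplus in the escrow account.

$170.54

Earthquake insurance = $767.16 per year
Homeowner's insurance = $1,941.72 per year
City property tax = $2,954.52 per year
Combined annual = $5,663.40
Monthly escrow = $5,663.40 / 12 = $471.95
Required cushion = 1 × $471.95 = $471.95
Excess over cushion: $642.49 − $471.95 = $170.54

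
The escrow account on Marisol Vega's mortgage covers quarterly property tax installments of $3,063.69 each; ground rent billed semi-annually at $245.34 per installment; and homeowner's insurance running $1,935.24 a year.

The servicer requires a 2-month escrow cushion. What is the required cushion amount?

Property tax — $3,063.69 × 4 = $12,254.76
Ground rent — $245.34 × 2 = $490.68
Homeowner's insurance — $1,935.24
Total annual escrow = $12,254.76 + $490.68 + $1,935.24 = $14,680.68
Per month = $14,680.68 ÷ 12 = $1,223.39
Reserve = 2 × $1,223.39 = $2,446.78

$2,446.78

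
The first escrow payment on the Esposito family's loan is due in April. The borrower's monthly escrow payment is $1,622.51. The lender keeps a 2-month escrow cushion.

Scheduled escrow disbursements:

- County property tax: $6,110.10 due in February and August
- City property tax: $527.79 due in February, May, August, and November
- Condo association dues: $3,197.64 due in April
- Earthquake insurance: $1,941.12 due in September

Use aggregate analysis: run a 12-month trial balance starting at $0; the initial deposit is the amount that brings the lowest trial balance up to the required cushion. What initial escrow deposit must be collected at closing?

Cushion = 2 × $1,622.51 = $3,245.02
Trial balance (start $0, +$1,622.51 each month, − disbursements):
  Apr: +$1,622.51 − $3,197.64 → -$1,575.13
  May: +$1,622.51 − $527.79 → -$480.41
  Jun: +$1,622.51 → $1,142.10
  Jul: +$1,622.51 → $2,764.61
  Aug: +$1,622.51 − $6,637.89 → -$2,250.77
  Sep: +$1,622.51 − $1,941.12 → -$2,569.38
  Oct: +$1,622.51 → -$946.87
  Nov: +$1,622.51 − $527.79 → $147.85
  Dec: +$1,622.51 → $1,770.36
  Jan: +$1,622.51 → $3,392.87
  Feb: +$1,622.51 − $6,637.89 → -$1,622.51
  Mar: +$1,622.51 → $0.00
Lowest trial balance = -$2,569.38 (Sep)
Initial deposit = cushion − low point = $3,245.02 − (-$2,569.38) = $5,814.40

$5,814.40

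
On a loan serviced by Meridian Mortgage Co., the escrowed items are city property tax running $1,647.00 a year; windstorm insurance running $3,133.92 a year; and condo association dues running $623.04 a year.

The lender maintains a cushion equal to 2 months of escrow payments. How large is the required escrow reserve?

City property tax: $1,647.00 per year
Windstorm insurance: $3,133.92 per year
Condo association dues: $623.04 per year
Total annual escrow = $5,403.96
Base monthly escrow = $5,403.96 ÷ 12 = $450.33
Reserve = 2 × $450.33 = $900.66

$900.66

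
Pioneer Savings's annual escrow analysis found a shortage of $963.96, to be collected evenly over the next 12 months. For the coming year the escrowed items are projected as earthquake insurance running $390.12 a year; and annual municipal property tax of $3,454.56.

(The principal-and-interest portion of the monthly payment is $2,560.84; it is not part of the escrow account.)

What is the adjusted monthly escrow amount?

Earthquake insurance = $390.12/yr
Municipal property tax = $3,454.56/yr
Total annual escrow = $390.12 + $3,454.56 = $3,844.68
Per month = $3,844.68 ÷ 12 = $320.39
Monthly shortage recovery: $963.96 ÷ 12 = $80.33
New monthly escrow = $320.39 + $80.33 = $400.72

$400.72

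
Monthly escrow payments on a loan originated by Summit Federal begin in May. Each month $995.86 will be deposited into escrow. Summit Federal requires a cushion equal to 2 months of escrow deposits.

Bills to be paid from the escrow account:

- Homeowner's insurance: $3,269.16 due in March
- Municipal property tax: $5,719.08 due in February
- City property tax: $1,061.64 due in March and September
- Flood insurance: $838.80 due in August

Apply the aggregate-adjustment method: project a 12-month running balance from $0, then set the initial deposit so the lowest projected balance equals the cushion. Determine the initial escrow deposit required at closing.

$2,987.58

Cushion = 2 × $995.86 = $1,991.72
Trial balance (start $0, +$995.86 each month, − disbursements):
  May: +$995.86 → $995.86
  Jun: +$995.86 → $1,991.72
  Jul: +$995.86 → $2,987.58
  Aug: +$995.86 − $838.80 → $3,144.64
  Sep: +$995.86 − $1,061.64 → $3,078.86
  Oct: +$995.86 → $4,074.72
  Nov: +$995.86 → $5,070.58
  Dec: +$995.86 → $6,066.44
  Jan: +$995.86 → $7,062.30
  Feb: +$995.86 − $5,719.08 → $2,339.08
  Mar: +$995.86 − $4,330.80 → -$995.86
  Apr: +$995.86 → $0.00
Lowest trial balance = -$995.86 (Mar)
Initial deposit = cushion − low point = $1,991.72 − (-$995.86) = $2,987.58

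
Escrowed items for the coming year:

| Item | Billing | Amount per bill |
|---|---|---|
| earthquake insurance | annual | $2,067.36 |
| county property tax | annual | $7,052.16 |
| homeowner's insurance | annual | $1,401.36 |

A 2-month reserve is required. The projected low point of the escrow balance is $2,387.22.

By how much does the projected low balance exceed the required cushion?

$633.74

Earthquake insurance = $2,067.36/yr
County property tax = $7,052.16/yr
Homeowner's insurance = $1,401.36/yr
Yearly total = $2,067.36 + $7,052.16 + $1,401.36 = $10,520.88
Base monthly escrow = $10,520.88 ÷ 12 = $876.74
Required cushion = 2 × $876.74 = $1,753.48
Surplus = $2,387.22 − $1,753.48 = $633.74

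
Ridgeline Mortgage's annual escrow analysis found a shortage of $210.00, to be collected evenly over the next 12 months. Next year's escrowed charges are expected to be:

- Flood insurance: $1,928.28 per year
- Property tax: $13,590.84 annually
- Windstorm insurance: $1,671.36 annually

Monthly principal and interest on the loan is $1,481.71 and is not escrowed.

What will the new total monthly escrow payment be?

$1,450.04

Flood insurance = $1,928.28 per year
Property tax = $13,590.84 per year
Windstorm insurance = $1,671.36 per year
Total annual escrow = $1,928.28 + $13,590.84 + $1,671.36 = $17,190.48
Per month = $17,190.48 / 12 = $1,432.54
Shortage spread = $210.00 / 12 = $17.50/mo
New monthly escrow = $1,432.54 + $17.50 = $1,450.04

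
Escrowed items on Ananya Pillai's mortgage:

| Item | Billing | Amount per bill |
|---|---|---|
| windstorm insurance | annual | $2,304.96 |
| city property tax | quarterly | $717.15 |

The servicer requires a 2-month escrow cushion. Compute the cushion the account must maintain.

$862.26

Windstorm insurance = $2,304.96/yr
City property tax = $717.15 × 4 = $2,868.60/yr
Annual escrow total = $2,304.96 + $2,868.60 = $5,173.56
Monthly = $5,173.56 ÷ 12 = $431.13
Reserve = 2 × $431.13 = $862.26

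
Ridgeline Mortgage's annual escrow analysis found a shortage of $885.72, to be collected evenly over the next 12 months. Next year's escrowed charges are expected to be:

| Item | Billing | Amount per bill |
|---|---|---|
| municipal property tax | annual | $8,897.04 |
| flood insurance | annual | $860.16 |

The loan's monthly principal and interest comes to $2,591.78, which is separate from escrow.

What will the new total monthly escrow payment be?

$886.91

Municipal property tax: $8,897.04 annually
Flood insurance: $860.16 annually
Yearly total = $8,897.04 + $860.16 = $9,757.20
Monthly = $9,757.20 / 12 = $813.10
Monthly shortage recovery: $885.72 ÷ 12 = $73.81
Adjusted monthly = $813.10 + $73.81 = $886.91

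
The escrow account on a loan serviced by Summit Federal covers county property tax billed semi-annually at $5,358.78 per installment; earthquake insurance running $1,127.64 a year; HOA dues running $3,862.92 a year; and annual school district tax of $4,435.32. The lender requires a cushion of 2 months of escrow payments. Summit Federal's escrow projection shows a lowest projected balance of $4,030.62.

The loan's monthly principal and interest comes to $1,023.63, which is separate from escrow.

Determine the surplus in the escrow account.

County property tax = $5,358.78 × 2 = $10,717.56
Earthquake insurance = $1,127.64
HOA dues = $3,862.92
School district tax = $4,435.32
Annual escrow total = $10,717.56 + $1,127.64 + $3,862.92 + $4,435.32 = $20,143.44
Monthly = $20,143.44 ÷ 12 = $1,678.62
Required cushion = 2 × $1,678.62 = $3,357.24
Excess over cushion: $4,030.62 − $3,357.24 = $673.38

$673.38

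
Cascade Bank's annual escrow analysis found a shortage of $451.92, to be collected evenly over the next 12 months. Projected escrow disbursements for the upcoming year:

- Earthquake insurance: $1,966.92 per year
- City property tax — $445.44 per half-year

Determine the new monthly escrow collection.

Earthquake insurance = $1,966.92
City property tax = $445.44 × 2 = $890.88
Combined annual = $1,966.92 + $890.88 = $2,857.80
Monthly escrow = $2,857.80 / 12 = $238.15
Shortage per month = $451.92 ÷ 12 = $37.66
New monthly escrow = $238.15 + $37.66 = $275.81

$275.81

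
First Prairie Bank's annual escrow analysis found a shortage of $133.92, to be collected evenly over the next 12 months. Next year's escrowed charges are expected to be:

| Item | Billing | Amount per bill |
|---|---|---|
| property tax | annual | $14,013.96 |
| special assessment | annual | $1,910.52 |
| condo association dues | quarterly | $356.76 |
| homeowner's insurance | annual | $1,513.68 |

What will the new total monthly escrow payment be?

$1,583.26

Property tax = $14,013.96
Special assessment = $1,910.52
Condo association dues = $356.76 × 4 = $1,427.04
Homeowner's insurance = $1,513.68
Annual escrow total = $14,013.96 + $1,910.52 + $1,427.04 + $1,513.68 = $18,865.20
Per month = $18,865.20 / 12 = $1,572.10
Shortage per month = $133.92 ÷ 12 = $11.16
New monthly escrow = $1,572.10 + $11.16 = $1,583.26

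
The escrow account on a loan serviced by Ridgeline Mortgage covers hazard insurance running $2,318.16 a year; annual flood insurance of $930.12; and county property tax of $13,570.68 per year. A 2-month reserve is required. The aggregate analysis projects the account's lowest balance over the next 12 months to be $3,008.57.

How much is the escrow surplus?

Hazard insurance = $2,318.16
Flood insurance = $930.12
County property tax = $13,570.68
Yearly total = $16,818.96
Base monthly escrow = $16,818.96 / 12 = $1,401.58
Required cushion = 2 × $1,401.58 = $2,803.16
Surplus = $3,008.57 − $2,803.16 = $205.41

$205.41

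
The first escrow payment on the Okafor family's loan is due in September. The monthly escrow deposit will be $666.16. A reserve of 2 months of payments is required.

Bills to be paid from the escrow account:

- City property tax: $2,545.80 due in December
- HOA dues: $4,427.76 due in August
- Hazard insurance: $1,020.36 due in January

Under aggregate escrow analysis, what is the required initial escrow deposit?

$1,567.68

Cushion = 2 × $666.16 = $1,332.32
Trial balance (start $0, +$666.16 each month, − disbursements):
  Sep: +$666.16 → $666.16
  Oct: +$666.16 → $1,332.32
  Nov: +$666.16 → $1,998.48
  Dec: +$666.16 − $2,545.80 → $118.84
  Jan: +$666.16 − $1,020.36 → -$235.36
  Feb: +$666.16 → $430.80
  Mar: +$666.16 → $1,096.96
  Apr: +$666.16 → $1,763.12
  May: +$666.16 → $2,429.28
  Jun: +$666.16 → $3,095.44
  Jul: +$666.16 → $3,761.60
  Aug: +$666.16 − $4,427.76 → $0.00
Lowest trial balance = -$235.36 (Jan)
Initial deposit = cushion − low point = $1,332.32 − (-$235.36) = $1,567.68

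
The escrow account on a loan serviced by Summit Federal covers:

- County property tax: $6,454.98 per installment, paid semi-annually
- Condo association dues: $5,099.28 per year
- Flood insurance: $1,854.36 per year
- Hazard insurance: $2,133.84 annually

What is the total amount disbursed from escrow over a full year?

County property tax — $6,454.98 × 2 = $12,909.96/yr
Condo association dues — $5,099.28/yr
Flood insurance — $1,854.36/yr
Hazard insurance — $2,133.84/yr
Total per year = $12,909.96 + $5,099.28 + $1,854.36 + $2,133.84 = $21,997.44

$21,997.44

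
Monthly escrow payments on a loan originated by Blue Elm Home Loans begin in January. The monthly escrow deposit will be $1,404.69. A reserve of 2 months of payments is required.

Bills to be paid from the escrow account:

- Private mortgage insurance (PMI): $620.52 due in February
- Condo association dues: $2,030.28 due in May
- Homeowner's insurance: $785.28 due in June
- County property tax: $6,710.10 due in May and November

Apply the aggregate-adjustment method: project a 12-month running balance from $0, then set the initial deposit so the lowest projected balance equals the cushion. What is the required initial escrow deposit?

$5,146.83

Cushion = 2 × $1,404.69 = $2,809.38
Trial balance (start $0, +$1,404.69 each month, − disbursements):
  Jan: +$1,404.69 → $1,404.69
  Feb: +$1,404.69 − $620.52 → $2,188.86
  Mar: +$1,404.69 → $3,593.55
  Apr: +$1,404.69 → $4,998.24
  May: +$1,404.69 − $8,740.38 → -$2,337.45
  Jun: +$1,404.69 − $785.28 → -$1,718.04
  Jul: +$1,404.69 → -$313.35
  Aug: +$1,404.69 → $1,091.34
  Sep: +$1,404.69 → $2,496.03
  Oct: +$1,404.69 → $3,900.72
  Nov: +$1,404.69 − $6,710.10 → -$1,404.69
  Dec: +$1,404.69 → $0.00
Lowest trial balance = -$2,337.45 (May)
Initial deposit = cushion − low point = $2,809.38 − (-$2,337.45) = $5,146.83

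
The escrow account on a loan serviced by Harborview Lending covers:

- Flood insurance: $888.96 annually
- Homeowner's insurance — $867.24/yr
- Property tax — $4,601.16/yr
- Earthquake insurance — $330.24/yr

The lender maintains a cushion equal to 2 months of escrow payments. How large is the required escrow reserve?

Flood insurance — $888.96 per year
Homeowner's insurance — $867.24 per year
Property tax — $4,601.16 per year
Earthquake insurance — $330.24 per year
Total per year = $6,687.60
Per month = $6,687.60 ÷ 12 = $557.30
Reserve = 2 × $557.30 = $1,114.60

$1,114.60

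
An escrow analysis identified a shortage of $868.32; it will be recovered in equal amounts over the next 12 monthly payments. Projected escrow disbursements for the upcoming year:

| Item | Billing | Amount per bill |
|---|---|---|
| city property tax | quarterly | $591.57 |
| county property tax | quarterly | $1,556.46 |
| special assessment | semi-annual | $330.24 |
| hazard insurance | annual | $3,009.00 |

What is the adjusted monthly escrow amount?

$1,094.16

City property tax = $591.57 × 4 = $2,366.28 per year
County property tax = $1,556.46 × 4 = $6,225.84 per year
Special assessment = $330.24 × 2 = $660.48 per year
Hazard insurance = $3,009.00 per year
Total annual escrow = $2,366.28 + $6,225.84 + $660.48 + $3,009.00 = $12,261.60
Monthly = $12,261.60 / 12 = $1,021.80
Shortage spread = $868.32 / 12 = $72.36/mo
Adjusted monthly = $1,021.80 + $72.36 = $1,094.16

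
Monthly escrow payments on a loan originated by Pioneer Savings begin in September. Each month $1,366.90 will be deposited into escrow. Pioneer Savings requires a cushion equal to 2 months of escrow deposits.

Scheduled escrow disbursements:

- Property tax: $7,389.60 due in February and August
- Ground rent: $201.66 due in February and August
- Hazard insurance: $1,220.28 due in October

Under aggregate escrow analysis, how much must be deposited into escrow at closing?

Cushion = 2 × $1,366.90 = $2,733.80
Trial balance (start $0, +$1,366.90 each month, − disbursements):
  Sep: +$1,366.90 → $1,366.90
  Oct: +$1,366.90 − $1,220.28 → $1,513.52
  Nov: +$1,366.90 → $2,880.42
  Dec: +$1,366.90 → $4,247.32
  Jan: +$1,366.90 → $5,614.22
  Feb: +$1,366.90 − $7,591.26 → -$610.14
  Mar: +$1,366.90 → $756.76
  Apr: +$1,366.90 → $2,123.66
  May: +$1,366.90 → $3,490.56
  Jun: +$1,366.90 → $4,857.46
  Jul: +$1,366.90 → $6,224.36
  Aug: +$1,366.90 − $7,591.26 → $0.00
Lowest trial balance = -$610.14 (Feb)
Initial deposit = cushion − low point = $2,733.80 − (-$610.14) = $3,343.94

$3,343.94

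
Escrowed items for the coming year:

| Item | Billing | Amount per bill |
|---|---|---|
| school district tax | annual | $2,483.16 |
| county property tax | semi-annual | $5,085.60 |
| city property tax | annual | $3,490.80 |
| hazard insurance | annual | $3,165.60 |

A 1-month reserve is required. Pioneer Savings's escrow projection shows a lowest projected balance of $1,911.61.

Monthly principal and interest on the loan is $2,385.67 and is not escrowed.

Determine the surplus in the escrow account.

School district tax = $2,483.16
County property tax = $5,085.60 × 2 = $10,171.20
City property tax = $3,490.80
Hazard insurance = $3,165.60
Total annual escrow = $2,483.16 + $10,171.20 + $3,490.80 + $3,165.60 = $19,310.76
Monthly = $19,310.76 ÷ 12 = $1,609.23
Cushion = 1 × $1,609.23 = $1,609.23
Surplus = $1,911.61 − $1,609.23 = $302.38

$302.38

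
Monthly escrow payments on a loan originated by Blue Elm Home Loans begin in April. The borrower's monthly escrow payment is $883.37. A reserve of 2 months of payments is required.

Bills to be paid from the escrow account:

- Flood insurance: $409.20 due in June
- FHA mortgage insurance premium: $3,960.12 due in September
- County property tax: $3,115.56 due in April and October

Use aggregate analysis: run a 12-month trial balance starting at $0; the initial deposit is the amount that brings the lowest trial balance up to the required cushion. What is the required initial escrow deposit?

Cushion = 2 × $883.37 = $1,766.74
Trial balance (start $0, +$883.37 each month, − disbursements):
  Apr: +$883.37 − $3,115.56 → -$2,232.19
  May: +$883.37 → -$1,348.82
  Jun: +$883.37 − $409.20 → -$874.65
  Jul: +$883.37 → $8.72
  Aug: +$883.37 → $892.09
  Sep: +$883.37 − $3,960.12 → -$2,184.66
  Oct: +$883.37 − $3,115.56 → -$4,416.85
  Nov: +$883.37 → -$3,533.48
  Dec: +$883.37 → -$2,650.11
  Jan: +$883.37 → -$1,766.74
  Feb: +$883.37 → -$883.37
  Mar: +$883.37 → $0.00
Lowest trial balance = -$4,416.85 (Oct)
Initial deposit = cushion − low point = $1,766.74 − (-$4,416.85) = $6,183.59

$6,183.59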